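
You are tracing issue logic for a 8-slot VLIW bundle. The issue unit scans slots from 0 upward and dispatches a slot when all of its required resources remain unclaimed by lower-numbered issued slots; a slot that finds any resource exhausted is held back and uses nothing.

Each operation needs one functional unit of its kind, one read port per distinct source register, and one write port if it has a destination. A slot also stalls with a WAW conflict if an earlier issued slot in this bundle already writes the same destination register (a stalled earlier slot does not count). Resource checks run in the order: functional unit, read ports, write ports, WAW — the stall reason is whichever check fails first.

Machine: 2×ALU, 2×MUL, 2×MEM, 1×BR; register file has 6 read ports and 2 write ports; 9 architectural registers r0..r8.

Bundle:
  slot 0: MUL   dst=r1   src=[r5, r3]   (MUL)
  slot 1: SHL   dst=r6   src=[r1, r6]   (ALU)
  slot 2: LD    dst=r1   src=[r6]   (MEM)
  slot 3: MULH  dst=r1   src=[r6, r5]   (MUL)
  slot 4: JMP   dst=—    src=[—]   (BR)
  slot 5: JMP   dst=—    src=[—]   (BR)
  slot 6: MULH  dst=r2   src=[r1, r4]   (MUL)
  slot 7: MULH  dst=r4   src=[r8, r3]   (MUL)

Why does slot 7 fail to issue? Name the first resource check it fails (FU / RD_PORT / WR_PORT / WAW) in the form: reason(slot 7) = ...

(0) want 1×MUL +2rd +1wr — yes → AL2|MU1|ME2|BR1|rd4|wr1
(1) want 1×ALU +2rd +1wr — yes → AL1|MU1|ME2|BR1|rd2|wr0
(2) want 1×MEM +1rd +1wr — WR_PORT → AL1|MU1|ME2|BR1|rd2|wr0
(3) want 1×MUL +2rd +1wr — WR_PORT → AL1|MU1|ME2|BR1|rd2|wr0
(4) want 1×BR +0rd +0wr — yes → AL1|MU1|ME2|BR0|rd2|wr0
(5) want 1×BR +0rd +0wr — FU → AL1|MU1|ME2|BR0|rd2|wr0
(6) want 1×MUL +2rd +1wr — WR_PORT → AL1|MU1|ME2|BR0|rd2|wr0
(7) want 1×MUL +2rd +1wr — WR_PORT → AL1|MU1|ME2|BR0|rd2|wr0

reason(slot 7) = WR_PORT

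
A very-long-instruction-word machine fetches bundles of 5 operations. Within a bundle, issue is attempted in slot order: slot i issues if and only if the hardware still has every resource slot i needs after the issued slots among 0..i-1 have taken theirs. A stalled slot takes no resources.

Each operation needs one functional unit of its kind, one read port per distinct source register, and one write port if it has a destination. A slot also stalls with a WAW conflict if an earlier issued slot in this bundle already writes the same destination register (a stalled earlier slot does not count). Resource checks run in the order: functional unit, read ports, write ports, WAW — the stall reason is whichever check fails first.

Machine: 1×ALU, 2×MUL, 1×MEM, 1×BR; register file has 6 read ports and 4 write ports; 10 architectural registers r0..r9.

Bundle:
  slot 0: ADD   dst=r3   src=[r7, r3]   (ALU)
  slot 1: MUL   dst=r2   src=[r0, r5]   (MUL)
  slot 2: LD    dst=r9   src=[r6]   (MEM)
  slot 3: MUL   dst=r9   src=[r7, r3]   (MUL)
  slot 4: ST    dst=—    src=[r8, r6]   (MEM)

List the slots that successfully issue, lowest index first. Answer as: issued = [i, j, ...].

#0 ALU src=r7,r3 dispatched  <A:0 Mu:2 Ld:1 B:1 rd:4 wr:3>
#1 MUL src=r0,r5 dispatched  <A:0 Mu:1 Ld:1 B:1 rd:2 wr:2>
#2 MEM src=r6 dispatched  <A:0 Mu:1 Ld:0 B:1 rd:1 wr:1>
#3 MUL src=r7,r3 held:RD_PORT  <A:0 Mu:1 Ld:0 B:1 rd:1 wr:1>
#4 MEM src=r8,r6 held:FU  <A:0 Mu:1 Ld:0 B:1 rd:1 wr:1>

issued = [0, 1, 2]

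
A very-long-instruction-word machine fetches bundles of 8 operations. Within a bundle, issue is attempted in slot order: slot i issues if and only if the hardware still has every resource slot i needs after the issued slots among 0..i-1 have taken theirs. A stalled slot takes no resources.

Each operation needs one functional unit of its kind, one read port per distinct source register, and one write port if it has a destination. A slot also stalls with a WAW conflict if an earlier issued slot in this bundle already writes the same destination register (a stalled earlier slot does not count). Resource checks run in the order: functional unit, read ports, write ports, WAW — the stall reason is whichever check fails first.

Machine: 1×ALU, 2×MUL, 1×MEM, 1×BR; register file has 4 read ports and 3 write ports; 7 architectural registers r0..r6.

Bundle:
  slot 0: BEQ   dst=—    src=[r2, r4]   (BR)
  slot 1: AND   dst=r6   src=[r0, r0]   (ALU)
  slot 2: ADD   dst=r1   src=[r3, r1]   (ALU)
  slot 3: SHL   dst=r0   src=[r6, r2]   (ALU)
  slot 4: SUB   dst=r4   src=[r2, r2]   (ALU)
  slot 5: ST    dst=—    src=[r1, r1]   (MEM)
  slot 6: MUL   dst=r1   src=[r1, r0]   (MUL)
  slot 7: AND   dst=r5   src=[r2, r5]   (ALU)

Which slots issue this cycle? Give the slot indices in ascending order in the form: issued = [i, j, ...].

issued = [0, 1, 5]

slot 0 (BR): ISSUE — free A1,Mu2,Ld1,B0 rp2 wp3
slot 1 (ALU): ISSUE — free A0,Mu2,Ld1,B0 rp1 wp2
slot 2 (ALU): stall FU — free A0,Mu2,Ld1,B0 rp1 wp2
slot 3 (ALU): stall FU — free A0,Mu2,Ld1,B0 rp1 wp2
slot 4 (ALU): stall FU — free A0,Mu2,Ld1,B0 rp1 wp2
slot 5 (MEM): ISSUE — free A0,Mu2,Ld0,B0 rp0 wp2
slot 6 (MUL): stall RD_PORT — free A0,Mu2,Ld0,B0 rp0 wp2
slot 7 (ALU): stall FU — free A0,Mu2,Ld0,B0 rp0 wp2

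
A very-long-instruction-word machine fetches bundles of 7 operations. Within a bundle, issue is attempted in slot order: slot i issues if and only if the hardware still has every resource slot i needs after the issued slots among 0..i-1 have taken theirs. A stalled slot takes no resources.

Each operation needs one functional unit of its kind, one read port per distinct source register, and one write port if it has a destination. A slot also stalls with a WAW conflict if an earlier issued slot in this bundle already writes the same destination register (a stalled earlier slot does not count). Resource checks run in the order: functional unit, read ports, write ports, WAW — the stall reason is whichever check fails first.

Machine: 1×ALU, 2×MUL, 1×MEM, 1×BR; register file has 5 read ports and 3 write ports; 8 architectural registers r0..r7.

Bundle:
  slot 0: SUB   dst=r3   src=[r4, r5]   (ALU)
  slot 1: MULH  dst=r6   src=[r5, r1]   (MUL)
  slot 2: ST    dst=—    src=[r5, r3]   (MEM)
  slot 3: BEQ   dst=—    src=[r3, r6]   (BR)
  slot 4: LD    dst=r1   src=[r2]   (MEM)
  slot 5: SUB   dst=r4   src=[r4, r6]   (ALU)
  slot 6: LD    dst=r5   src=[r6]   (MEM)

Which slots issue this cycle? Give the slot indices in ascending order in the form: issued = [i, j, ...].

issued = [0, 1, 4]

#0 ALU src=r4,r5 dispatched  <A:0 Mu:2 Ld:1 B:1 rd:3 wr:2>
#1 MUL src=r5,r1 dispatched  <A:0 Mu:1 Ld:1 B:1 rd:1 wr:1>
#2 MEM src=r5,r3 held:RD_PORT  <A:0 Mu:1 Ld:1 B:1 rd:1 wr:1>
#3 BR src=r3,r6 held:RD_PORT  <A:0 Mu:1 Ld:1 B:1 rd:1 wr:1>
#4 MEM src=r2 dispatched  <A:0 Mu:1 Ld:0 B:1 rd:0 wr:0>
#5 ALU src=r4,r6 held:FU  <A:0 Mu:1 Ld:0 B:1 rd:0 wr:0>
#6 MEM src=r6 held:FU  <A:0 Mu:1 Ld:0 B:1 rd:0 wr:0>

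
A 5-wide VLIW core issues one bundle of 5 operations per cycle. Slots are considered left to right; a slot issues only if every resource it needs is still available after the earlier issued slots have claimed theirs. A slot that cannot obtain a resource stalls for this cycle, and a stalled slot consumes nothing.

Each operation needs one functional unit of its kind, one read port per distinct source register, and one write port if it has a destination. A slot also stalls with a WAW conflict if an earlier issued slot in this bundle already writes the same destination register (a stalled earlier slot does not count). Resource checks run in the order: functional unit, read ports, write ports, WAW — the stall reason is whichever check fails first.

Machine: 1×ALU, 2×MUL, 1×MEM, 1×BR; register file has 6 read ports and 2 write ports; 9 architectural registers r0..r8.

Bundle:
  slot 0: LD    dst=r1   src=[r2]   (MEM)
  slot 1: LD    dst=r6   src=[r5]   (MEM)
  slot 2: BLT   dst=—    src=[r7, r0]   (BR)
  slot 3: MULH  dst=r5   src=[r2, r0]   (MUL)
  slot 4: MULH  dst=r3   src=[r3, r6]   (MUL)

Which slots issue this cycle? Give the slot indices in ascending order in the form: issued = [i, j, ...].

[0] MEM needs rd=1 wr=1: ok; after: ALU=1 MUL=2 MEM=0 BR=1, R=5, W=1
[1] MEM needs rd=1 wr=1: FU; after: ALU=1 MUL=2 MEM=0 BR=1, R=5, W=1
[2] BR needs rd=2 wr=0: ok; after: ALU=1 MUL=2 MEM=0 BR=0, R=3, W=1
[3] MUL needs rd=2 wr=1: ok; after: ALU=1 MUL=1 MEM=0 BR=0, R=1, W=0
[4] MUL needs rd=2 wr=1: RD_PORT; after: ALU=1 MUL=1 MEM=0 BR=0, R=1, W=0

issued = [0, 2, 3]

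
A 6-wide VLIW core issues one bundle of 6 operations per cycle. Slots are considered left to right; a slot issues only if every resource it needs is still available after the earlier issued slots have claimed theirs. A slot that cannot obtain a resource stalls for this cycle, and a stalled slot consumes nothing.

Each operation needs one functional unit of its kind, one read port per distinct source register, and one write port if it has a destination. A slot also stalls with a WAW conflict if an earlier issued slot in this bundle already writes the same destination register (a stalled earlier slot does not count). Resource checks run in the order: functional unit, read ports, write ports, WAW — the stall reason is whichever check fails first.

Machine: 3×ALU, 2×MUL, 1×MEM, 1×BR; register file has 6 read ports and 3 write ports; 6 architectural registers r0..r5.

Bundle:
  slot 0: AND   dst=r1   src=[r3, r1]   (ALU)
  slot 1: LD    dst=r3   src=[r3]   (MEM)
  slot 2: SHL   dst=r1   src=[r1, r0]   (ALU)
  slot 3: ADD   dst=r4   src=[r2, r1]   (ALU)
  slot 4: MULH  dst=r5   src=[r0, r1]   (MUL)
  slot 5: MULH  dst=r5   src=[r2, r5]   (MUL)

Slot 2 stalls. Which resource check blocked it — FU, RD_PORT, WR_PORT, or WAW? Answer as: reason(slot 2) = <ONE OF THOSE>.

reason(slot 2) = WAW

  0. ALU→r1 ⇒ go  {2A/2Mu/1Ld/1B | 4r 2w}
  1. MEM→r3 ⇒ go  {2A/2Mu/0Ld/1B | 3r 1w}
  2. ALU→r1 ⇒ no(WAW)  {2A/2Mu/0Ld/1B | 3r 1w}
  3. ALU→r4 ⇒ go  {1A/2Mu/0Ld/1B | 1r 0w}
  4. MUL→r5 ⇒ no(RD_PORT)  {1A/2Mu/0Ld/1B | 1r 0w}
  5. MUL→r5 ⇒ no(RD_PORT)  {1A/2Mu/0Ld/1B | 1r 0w}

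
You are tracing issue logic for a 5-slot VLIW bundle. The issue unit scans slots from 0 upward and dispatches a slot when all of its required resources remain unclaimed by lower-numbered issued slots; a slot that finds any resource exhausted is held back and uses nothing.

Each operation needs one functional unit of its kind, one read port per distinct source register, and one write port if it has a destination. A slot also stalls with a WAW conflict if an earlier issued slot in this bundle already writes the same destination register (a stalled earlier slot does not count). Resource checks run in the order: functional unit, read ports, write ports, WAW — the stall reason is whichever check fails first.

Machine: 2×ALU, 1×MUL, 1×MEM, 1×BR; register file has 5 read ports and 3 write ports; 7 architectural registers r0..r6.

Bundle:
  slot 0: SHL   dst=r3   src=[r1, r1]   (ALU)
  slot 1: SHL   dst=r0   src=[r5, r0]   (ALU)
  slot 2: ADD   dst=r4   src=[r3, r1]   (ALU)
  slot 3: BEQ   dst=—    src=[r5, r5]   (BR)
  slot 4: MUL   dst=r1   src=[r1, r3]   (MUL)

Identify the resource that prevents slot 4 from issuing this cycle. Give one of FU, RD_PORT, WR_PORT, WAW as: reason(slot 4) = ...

reason(slot 4) = RD_PORT

  0. ALU→r3 ⇒ go  {1A/1Mu/1Ld/1B | 4r 2w}
  1. ALU→r0 ⇒ go  {0A/1Mu/1Ld/1B | 2r 1w}
  2. ALU→r4 ⇒ no(FU)  {0A/1Mu/1Ld/1B | 2r 1w}
  3. BR ⇒ go  {0A/1Mu/1Ld/0B | 1r 1w}
  4. MUL→r1 ⇒ no(RD_PORT)  {0A/1Mu/1Ld/0B | 1r 1w}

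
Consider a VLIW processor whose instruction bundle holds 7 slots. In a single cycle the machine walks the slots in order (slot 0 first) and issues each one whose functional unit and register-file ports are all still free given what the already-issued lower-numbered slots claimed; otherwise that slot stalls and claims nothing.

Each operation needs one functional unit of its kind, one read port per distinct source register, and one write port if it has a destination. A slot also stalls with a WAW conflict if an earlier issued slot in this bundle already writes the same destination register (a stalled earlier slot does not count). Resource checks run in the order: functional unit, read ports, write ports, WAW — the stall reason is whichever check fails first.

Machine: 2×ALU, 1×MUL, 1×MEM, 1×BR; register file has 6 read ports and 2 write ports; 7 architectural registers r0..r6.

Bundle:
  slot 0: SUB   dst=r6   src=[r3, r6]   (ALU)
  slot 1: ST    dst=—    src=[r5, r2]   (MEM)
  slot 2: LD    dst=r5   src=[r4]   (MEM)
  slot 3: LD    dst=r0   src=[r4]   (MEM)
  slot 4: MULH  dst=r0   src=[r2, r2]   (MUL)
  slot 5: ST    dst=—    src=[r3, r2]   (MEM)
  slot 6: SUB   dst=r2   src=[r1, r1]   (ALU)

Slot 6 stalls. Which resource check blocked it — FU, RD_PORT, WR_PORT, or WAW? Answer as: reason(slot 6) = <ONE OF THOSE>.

[0] ALU needs rd=2 wr=1: ok; after: ALU=1 MUL=1 MEM=1 BR=1, R=4, W=1
[1] MEM needs rd=2 wr=0: ok; after: ALU=1 MUL=1 MEM=0 BR=1, R=2, W=1
[2] MEM needs rd=1 wr=1: FU; after: ALU=1 MUL=1 MEM=0 BR=1, R=2, W=1
[3] MEM needs rd=1 wr=1: FU; after: ALU=1 MUL=1 MEM=0 BR=1, R=2, W=1
[4] MUL needs rd=1 wr=1: ok; after: ALU=1 MUL=0 MEM=0 BR=1, R=1, W=0
[5] MEM needs rd=2 wr=0: FU; after: ALU=1 MUL=0 MEM=0 BR=1, R=1, W=0
[6] ALU needs rd=1 wr=1: WR_PORT; after: ALU=1 MUL=0 MEM=0 BR=1, R=1, W=0

reason(slot 6) = WR_PORT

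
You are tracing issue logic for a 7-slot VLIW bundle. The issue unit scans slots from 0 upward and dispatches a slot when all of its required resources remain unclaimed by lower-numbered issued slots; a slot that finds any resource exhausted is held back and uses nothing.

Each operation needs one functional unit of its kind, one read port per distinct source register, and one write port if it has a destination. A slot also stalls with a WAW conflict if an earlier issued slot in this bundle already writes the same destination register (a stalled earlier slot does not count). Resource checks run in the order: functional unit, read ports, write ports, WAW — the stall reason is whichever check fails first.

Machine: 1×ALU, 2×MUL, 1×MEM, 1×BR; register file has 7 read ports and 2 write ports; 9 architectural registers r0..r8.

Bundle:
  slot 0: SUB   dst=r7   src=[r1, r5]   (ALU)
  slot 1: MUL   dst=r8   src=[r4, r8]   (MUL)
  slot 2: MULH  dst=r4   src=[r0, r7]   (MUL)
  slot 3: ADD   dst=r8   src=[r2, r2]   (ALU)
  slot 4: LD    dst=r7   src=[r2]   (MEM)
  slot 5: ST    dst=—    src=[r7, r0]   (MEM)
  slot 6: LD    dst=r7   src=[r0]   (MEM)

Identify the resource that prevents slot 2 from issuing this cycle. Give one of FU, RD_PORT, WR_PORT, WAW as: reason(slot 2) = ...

slot 0 (ALU): ISSUE — free A0,Mu2,Ld1,B1 rp5 wp1
slot 1 (MUL): ISSUE — free A0,Mu1,Ld1,B1 rp3 wp0
slot 2 (MUL): stall WR_PORT — free A0,Mu1,Ld1,B1 rp3 wp0
slot 3 (ALU): stall FU — free A0,Mu1,Ld1,B1 rp3 wp0
slot 4 (MEM): stall WR_PORT — free A0,Mu1,Ld1,B1 rp3 wp0
slot 5 (MEM): ISSUE — free A0,Mu1,Ld0,B1 rp1 wp0
slot 6 (MEM): stall FU — free A0,Mu1,Ld0,B1 rp1 wp0

reason(slot 2) = WR_PORT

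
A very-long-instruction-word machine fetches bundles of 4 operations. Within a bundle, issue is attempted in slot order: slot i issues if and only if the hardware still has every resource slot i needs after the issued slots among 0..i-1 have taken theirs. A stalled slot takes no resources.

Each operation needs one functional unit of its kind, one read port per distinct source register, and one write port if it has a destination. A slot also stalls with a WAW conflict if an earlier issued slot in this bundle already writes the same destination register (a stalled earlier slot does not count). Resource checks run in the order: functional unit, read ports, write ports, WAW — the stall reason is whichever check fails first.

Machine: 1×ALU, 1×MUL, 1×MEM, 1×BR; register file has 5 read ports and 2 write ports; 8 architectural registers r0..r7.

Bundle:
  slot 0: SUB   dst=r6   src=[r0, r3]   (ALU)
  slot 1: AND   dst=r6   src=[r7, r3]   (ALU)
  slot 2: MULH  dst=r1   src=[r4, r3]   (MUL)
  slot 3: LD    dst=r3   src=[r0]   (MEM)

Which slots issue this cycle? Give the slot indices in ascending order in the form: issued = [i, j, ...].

issued = [0, 2]

#0 ALU src=r0,r3 dispatched  <A:0 Mu:1 Ld:1 B:1 rd:3 wr:1>
#1 ALU src=r7,r3 held:FU  <A:0 Mu:1 Ld:1 B:1 rd:3 wr:1>
#2 MUL src=r4,r3 dispatched  <A:0 Mu:0 Ld:1 B:1 rd:1 wr:0>
#3 MEM src=r0 held:WR_PORT  <A:0 Mu:0 Ld:1 B:1 rd:1 wr:0>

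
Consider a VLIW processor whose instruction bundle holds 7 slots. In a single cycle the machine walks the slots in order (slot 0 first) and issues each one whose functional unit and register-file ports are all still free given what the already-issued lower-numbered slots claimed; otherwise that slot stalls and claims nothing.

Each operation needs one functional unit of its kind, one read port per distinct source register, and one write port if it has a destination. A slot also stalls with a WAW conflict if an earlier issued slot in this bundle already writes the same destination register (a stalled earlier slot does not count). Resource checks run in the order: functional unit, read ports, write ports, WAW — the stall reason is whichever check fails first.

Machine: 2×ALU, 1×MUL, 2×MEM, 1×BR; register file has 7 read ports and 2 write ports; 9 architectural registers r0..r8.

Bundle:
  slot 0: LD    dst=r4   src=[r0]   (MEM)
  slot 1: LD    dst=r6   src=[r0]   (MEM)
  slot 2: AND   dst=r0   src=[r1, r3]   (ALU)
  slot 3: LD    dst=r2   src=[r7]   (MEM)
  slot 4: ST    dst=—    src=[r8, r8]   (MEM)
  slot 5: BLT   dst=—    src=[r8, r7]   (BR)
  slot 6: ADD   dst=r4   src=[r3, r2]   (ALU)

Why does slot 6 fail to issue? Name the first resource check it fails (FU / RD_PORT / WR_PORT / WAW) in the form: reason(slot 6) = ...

(0) want 1×MEM +1rd +1wr — yes → AL2|MU1|ME1|BR1|rd6|wr1
(1) want 1×MEM +1rd +1wr — yes → AL2|MU1|ME0|BR1|rd5|wr0
(2) want 1×ALU +2rd +1wr — WR_PORT → AL2|MU1|ME0|BR1|rd5|wr0
(3) want 1×MEM +1rd +1wr — FU → AL2|MU1|ME0|BR1|rd5|wr0
(4) want 1×MEM +1rd +0wr — FU → AL2|MU1|ME0|BR1|rd5|wr0
(5) want 1×BR +2rd +0wr — yes → AL2|MU1|ME0|BR0|rd3|wr0
(6) want 1×ALU +2rd +1wr — WR_PORT → AL2|MU1|ME0|BR0|rd3|wr0

reason(slot 6) = WR_PORT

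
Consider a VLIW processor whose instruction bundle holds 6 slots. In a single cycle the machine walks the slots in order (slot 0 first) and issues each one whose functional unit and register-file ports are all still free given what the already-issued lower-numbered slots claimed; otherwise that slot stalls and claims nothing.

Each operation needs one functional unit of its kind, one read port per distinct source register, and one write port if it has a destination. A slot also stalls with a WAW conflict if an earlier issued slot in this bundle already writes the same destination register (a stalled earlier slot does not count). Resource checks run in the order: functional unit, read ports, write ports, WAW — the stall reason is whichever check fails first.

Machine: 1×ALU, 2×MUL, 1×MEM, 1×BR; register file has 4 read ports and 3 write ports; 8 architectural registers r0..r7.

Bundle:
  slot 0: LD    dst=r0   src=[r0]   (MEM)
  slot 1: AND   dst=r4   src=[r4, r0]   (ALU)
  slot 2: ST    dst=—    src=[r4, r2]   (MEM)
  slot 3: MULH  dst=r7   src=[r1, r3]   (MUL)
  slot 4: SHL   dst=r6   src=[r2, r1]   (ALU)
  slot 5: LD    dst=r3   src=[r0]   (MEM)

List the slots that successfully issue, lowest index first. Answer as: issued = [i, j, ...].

issued = [0, 1]

#0 MEM src=r0 dispatched  <A:1 Mu:2 Ld:0 B:1 rd:3 wr:2>
#1 ALU src=r4,r0 dispatched  <A:0 Mu:2 Ld:0 B:1 rd:1 wr:1>
#2 MEM src=r4,r2 held:FU  <A:0 Mu:2 Ld:0 B:1 rd:1 wr:1>
#3 MUL src=r1,r3 held:RD_PORT  <A:0 Mu:2 Ld:0 B:1 rd:1 wr:1>
#4 ALU src=r2,r1 held:FU  <A:0 Mu:2 Ld:0 B:1 rd:1 wr:1>
#5 MEM src=r0 held:FU  <A:0 Mu:2 Ld:0 B:1 rd:1 wr:1>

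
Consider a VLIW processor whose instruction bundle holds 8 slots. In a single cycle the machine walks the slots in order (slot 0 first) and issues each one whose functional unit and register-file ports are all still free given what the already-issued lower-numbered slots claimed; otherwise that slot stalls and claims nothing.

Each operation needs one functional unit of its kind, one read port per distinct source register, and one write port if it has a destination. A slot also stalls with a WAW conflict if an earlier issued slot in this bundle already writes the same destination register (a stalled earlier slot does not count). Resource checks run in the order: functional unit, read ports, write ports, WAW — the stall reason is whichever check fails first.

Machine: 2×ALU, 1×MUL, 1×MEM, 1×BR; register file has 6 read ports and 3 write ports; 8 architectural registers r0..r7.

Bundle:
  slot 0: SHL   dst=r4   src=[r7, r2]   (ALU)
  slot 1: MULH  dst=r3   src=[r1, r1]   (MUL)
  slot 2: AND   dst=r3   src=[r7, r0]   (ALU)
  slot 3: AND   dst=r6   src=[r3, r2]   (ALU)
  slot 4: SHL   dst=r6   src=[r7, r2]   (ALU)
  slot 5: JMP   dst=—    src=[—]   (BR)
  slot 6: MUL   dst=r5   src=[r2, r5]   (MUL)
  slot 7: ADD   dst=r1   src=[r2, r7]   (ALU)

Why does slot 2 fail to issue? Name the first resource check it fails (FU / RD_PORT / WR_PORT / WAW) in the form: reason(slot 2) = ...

(0) want 1×ALU +2rd +1wr — yes → AL1|MU1|ME1|BR1|rd4|wr2
(1) want 1×MUL +1rd +1wr — yes → AL1|MU0|ME1|BR1|rd3|wr1
(2) want 1×ALU +2rd +1wr — WAW → AL1|MU0|ME1|BR1|rd3|wr1
(3) want 1×ALU +2rd +1wr — yes → AL0|MU0|ME1|BR1|rd1|wr0
(4) want 1×ALU +2rd +1wr — FU → AL0|MU0|ME1|BR1|rd1|wr0
(5) want 1×BR +0rd +0wr — yes → AL0|MU0|ME1|BR0|rd1|wr0
(6) want 1×MUL +2rd +1wr — FU → AL0|MU0|ME1|BR0|rd1|wr0
(7) want 1×ALU +2rd +1wr — FU → AL0|MU0|ME1|BR0|rd1|wr0

reason(slot 2) = WAW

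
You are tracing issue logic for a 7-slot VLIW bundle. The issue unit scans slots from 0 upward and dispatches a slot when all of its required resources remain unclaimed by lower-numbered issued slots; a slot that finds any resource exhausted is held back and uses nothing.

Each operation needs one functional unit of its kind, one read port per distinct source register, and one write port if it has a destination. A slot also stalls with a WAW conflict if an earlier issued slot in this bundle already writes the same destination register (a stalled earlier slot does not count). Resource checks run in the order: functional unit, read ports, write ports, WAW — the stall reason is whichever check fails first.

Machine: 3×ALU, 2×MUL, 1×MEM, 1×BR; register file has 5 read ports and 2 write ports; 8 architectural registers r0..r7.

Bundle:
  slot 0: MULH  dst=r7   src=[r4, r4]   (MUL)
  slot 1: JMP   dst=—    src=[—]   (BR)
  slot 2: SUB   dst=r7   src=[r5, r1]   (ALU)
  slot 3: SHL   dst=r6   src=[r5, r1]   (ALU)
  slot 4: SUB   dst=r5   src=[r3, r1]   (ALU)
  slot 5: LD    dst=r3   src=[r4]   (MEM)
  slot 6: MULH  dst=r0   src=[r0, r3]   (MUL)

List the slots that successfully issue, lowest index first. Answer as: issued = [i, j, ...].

issued = [0, 1, 3]

slot 0 (MUL): ISSUE — free A3,Mu1,Ld1,B1 rp4 wp1
slot 1 (BR): ISSUE — free A3,Mu1,Ld1,B0 rp4 wp1
slot 2 (ALU): stall WAW — free A3,Mu1,Ld1,B0 rp4 wp1
slot 3 (ALU): ISSUE — free A2,Mu1,Ld1,B0 rp2 wp0
slot 4 (ALU): stall WR_PORT — free A2,Mu1,Ld1,B0 rp2 wp0
slot 5 (MEM): stall WR_PORT — free A2,Mu1,Ld1,B0 rp2 wp0
slot 6 (MUL): stall WR_PORT — free A2,Mu1,Ld1,B0 rp2 wp0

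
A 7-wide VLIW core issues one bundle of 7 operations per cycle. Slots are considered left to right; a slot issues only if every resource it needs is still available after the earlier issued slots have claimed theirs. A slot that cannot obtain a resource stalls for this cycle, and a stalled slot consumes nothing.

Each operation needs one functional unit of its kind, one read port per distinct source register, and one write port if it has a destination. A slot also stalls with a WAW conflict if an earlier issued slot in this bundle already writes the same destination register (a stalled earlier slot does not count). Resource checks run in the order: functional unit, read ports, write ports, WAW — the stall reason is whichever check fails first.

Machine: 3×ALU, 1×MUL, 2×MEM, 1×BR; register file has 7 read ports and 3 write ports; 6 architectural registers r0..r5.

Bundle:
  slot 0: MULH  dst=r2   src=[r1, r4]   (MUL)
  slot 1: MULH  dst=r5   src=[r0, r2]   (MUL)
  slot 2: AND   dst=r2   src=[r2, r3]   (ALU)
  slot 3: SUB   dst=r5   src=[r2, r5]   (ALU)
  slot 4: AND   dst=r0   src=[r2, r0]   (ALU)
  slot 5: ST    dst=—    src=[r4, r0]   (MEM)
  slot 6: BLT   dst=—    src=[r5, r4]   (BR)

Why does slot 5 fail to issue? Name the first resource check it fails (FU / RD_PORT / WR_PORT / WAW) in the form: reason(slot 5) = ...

reason(slot 5) = RD_PORT

(0) want 1×MUL +2rd +1wr — yes → AL3|MU0|ME2|BR1|rd5|wr2
(1) want 1×MUL +2rd +1wr — FU → AL3|MU0|ME2|BR1|rd5|wr2
(2) want 1×ALU +2rd +1wr — WAW → AL3|MU0|ME2|BR1|rd5|wr2
(3) want 1×ALU +2rd +1wr — yes → AL2|MU0|ME2|BR1|rd3|wr1
(4) want 1×ALU +2rd +1wr — yes → AL1|MU0|ME2|BR1|rd1|wr0
(5) want 1×MEM +2rd +0wr — RD_PORT → AL1|MU0|ME2|BR1|rd1|wr0
(6) want 1×BR +2rd +0wr — RD_PORT → AL1|MU0|ME2|BR1|rd1|wr0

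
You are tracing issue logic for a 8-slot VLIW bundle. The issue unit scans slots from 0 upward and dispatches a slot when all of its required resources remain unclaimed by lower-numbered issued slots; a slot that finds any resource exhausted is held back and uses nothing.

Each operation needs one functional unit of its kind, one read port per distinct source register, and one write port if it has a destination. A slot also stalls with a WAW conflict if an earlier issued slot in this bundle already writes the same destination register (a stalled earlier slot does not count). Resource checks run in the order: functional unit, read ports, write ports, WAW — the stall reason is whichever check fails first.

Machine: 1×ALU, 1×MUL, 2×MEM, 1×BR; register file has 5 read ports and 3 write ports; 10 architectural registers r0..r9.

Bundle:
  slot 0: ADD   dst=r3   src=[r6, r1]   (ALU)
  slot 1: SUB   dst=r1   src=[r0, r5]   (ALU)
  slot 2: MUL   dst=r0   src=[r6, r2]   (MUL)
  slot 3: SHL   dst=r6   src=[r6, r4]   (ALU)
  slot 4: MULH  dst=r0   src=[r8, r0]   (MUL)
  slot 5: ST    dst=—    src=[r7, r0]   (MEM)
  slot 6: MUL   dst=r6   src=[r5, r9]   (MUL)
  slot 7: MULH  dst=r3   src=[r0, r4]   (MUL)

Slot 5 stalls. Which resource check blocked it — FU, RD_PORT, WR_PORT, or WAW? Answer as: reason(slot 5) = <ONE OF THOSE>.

(0) want 1×ALU +2rd +1wr — yes → AL0|MU1|ME2|BR1|rd3|wr2
(1) want 1×ALU +2rd +1wr — FU → AL0|MU1|ME2|BR1|rd3|wr2
(2) want 1×MUL +2rd +1wr — yes → AL0|MU0|ME2|BR1|rd1|wr1
(3) want 1×ALU +2rd +1wr — FU → AL0|MU0|ME2|BR1|rd1|wr1
(4) want 1×MUL +2rd +1wr — FU → AL0|MU0|ME2|BR1|rd1|wr1
(5) want 1×MEM +2rd +0wr — RD_PORT → AL0|MU0|ME2|BR1|rd1|wr1
(6) want 1×MUL +2rd +1wr — FU → AL0|MU0|ME2|BR1|rd1|wr1
(7) want 1×MUL +2rd +1wr — FU → AL0|MU0|ME2|BR1|rd1|wr1

reason(slot 5) = RD_PORT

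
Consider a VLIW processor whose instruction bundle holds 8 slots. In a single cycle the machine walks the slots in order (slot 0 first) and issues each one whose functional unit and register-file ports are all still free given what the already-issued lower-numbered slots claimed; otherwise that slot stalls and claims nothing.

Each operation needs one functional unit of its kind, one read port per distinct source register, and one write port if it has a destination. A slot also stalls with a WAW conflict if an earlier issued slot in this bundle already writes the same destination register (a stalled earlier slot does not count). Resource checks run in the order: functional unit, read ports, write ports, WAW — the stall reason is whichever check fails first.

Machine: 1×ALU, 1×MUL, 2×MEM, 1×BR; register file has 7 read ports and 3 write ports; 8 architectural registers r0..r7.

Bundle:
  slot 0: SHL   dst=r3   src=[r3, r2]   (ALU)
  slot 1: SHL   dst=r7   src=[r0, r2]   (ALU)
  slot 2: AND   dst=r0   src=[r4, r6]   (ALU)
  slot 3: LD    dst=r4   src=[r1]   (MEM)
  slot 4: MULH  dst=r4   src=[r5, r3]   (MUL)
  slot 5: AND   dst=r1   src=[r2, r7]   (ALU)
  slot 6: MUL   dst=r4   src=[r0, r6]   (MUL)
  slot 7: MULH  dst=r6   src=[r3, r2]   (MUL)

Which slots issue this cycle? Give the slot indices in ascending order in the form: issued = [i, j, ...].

issued = [0, 3, 7]

(0) want 1×ALU +2rd +1wr — yes → AL0|MU1|ME2|BR1|rd5|wr2
(1) want 1×ALU +2rd +1wr — FU → AL0|MU1|ME2|BR1|rd5|wr2
(2) want 1×ALU +2rd +1wr — FU → AL0|MU1|ME2|BR1|rd5|wr2
(3) want 1×MEM +1rd +1wr — yes → AL0|MU1|ME1|BR1|rd4|wr1
(4) want 1×MUL +2rd +1wr — WAW → AL0|MU1|ME1|BR1|rd4|wr1
(5) want 1×ALU +2rd +1wr — FU → AL0|MU1|ME1|BR1|rd4|wr1
(6) want 1×MUL +2rd +1wr — WAW → AL0|MU1|ME1|BR1|rd4|wr1
(7) want 1×MUL +2rd +1wr — yes → AL0|MU0|ME1|BR1|rd2|wr0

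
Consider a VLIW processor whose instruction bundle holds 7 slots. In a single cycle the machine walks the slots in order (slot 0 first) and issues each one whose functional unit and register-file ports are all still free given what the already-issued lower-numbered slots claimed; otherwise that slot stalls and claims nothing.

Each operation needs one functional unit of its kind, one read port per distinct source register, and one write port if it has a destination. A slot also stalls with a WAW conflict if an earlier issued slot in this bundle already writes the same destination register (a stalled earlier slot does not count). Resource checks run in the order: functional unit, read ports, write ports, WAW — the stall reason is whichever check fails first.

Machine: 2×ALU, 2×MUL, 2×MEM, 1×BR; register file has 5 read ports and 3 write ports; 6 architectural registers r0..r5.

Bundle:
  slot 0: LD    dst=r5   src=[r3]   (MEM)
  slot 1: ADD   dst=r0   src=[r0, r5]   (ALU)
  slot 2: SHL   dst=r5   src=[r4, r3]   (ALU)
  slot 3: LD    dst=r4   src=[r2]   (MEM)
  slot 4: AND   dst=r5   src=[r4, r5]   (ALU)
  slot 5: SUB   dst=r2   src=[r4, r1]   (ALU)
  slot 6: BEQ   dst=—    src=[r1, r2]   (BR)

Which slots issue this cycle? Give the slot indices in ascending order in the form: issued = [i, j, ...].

issued = [0, 1, 3]

(0) want 1×MEM +1rd +1wr — yes → AL2|MU2|ME1|BR1|rd4|wr2
(1) want 1×ALU +2rd +1wr — yes → AL1|MU2|ME1|BR1|rd2|wr1
(2) want 1×ALU +2rd +1wr — WAW → AL1|MU2|ME1|BR1|rd2|wr1
(3) want 1×MEM +1rd +1wr — yes → AL1|MU2|ME0|BR1|rd1|wr0
(4) want 1×ALU +2rd +1wr — RD_PORT → AL1|MU2|ME0|BR1|rd1|wr0
(5) want 1×ALU +2rd +1wr — RD_PORT → AL1|MU2|ME0|BR1|rd1|wr0
(6) want 1×BR +2rd +0wr — RD_PORT → AL1|MU2|ME0|BR1|rd1|wr0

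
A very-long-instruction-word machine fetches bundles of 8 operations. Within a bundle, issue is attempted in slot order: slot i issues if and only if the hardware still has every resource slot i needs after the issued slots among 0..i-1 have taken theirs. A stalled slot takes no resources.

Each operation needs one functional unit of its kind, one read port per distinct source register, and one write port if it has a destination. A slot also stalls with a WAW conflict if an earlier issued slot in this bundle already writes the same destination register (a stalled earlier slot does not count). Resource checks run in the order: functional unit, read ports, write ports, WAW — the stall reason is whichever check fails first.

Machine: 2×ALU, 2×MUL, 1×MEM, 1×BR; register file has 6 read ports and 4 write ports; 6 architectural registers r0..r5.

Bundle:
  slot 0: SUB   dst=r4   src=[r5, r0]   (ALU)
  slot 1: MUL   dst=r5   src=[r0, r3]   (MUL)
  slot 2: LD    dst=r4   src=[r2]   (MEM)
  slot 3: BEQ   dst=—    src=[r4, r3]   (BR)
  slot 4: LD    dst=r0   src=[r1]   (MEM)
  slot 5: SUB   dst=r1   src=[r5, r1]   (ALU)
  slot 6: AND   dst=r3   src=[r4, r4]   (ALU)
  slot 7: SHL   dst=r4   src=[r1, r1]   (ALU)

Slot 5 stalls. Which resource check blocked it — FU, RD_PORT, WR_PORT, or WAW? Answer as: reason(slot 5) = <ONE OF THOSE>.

#0 ALU src=r5,r0 dispatched  <A:1 Mu:2 Ld:1 B:1 rd:4 wr:3>
#1 MUL src=r0,r3 dispatched  <A:1 Mu:1 Ld:1 B:1 rd:2 wr:2>
#2 MEM src=r2 held:WAW  <A:1 Mu:1 Ld:1 B:1 rd:2 wr:2>
#3 BR src=r4,r3 dispatched  <A:1 Mu:1 Ld:1 B:0 rd:0 wr:2>
#4 MEM src=r1 held:RD_PORT  <A:1 Mu:1 Ld:1 B:0 rd:0 wr:2>
#5 ALU src=r5,r1 held:RD_PORT  <A:1 Mu:1 Ld:1 B:0 rd:0 wr:2>
#6 ALU src=r4,r4 held:RD_PORT  <A:1 Mu:1 Ld:1 B:0 rd:0 wr:2>
#7 ALU src=r1,r1 held:RD_PORT  <A:1 Mu:1 Ld:1 B:0 rd:0 wr:2>

reason(slot 5) = RD_PORT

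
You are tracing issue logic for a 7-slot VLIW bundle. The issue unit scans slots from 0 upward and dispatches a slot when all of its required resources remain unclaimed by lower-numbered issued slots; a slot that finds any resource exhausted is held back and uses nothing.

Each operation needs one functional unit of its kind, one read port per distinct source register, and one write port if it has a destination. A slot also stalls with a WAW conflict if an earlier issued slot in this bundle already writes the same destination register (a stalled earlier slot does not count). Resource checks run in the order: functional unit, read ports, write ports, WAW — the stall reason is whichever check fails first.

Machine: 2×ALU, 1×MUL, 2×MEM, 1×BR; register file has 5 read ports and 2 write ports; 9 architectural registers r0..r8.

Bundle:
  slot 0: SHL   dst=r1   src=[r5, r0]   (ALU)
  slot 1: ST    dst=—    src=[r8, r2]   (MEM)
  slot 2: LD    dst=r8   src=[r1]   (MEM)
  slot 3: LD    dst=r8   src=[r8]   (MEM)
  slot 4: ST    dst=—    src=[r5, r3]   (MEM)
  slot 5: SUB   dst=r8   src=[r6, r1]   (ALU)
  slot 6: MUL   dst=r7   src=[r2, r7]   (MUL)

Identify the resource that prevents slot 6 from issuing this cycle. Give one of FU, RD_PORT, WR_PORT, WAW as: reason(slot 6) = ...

(0) want 1×ALU +2rd +1wr — yes → AL1|MU1|ME2|BR1|rd3|wr1
(1) want 1×MEM +2rd +0wr — yes → AL1|MU1|ME1|BR1|rd1|wr1
(2) want 1×MEM +1rd +1wr — yes → AL1|MU1|ME0|BR1|rd0|wr0
(3) want 1×MEM +1rd +1wr — FU → AL1|MU1|ME0|BR1|rd0|wr0
(4) want 1×MEM +2rd +0wr — FU → AL1|MU1|ME0|BR1|rd0|wr0
(5) want 1×ALU +2rd +1wr — RD_PORT → AL1|MU1|ME0|BR1|rd0|wr0
(6) want 1×MUL +2rd +1wr — RD_PORT → AL1|MU1|ME0|BR1|rd0|wr0

reason(slot 6) = RD_PORT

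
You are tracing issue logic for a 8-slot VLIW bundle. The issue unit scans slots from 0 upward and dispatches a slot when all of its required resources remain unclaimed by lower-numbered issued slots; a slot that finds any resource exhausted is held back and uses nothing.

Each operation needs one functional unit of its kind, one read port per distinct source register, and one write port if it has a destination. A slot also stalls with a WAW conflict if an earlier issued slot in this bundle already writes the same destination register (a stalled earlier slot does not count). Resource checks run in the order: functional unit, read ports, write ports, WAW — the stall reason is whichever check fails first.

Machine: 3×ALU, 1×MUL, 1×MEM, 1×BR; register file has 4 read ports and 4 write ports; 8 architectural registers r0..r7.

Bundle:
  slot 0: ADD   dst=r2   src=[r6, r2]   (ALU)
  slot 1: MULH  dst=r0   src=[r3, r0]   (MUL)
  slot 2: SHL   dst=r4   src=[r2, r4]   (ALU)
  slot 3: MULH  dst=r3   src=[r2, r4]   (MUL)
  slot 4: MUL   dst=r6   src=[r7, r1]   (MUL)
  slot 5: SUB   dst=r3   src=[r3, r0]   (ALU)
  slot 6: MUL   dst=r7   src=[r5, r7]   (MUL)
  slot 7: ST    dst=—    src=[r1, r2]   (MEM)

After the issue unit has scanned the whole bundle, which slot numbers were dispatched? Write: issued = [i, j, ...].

issued = [0, 1]

(0) want 1×ALU +2rd +1wr — yes → AL2|MU1|ME1|BR1|rd2|wr3
(1) want 1×MUL +2rd +1wr — yes → AL2|MU0|ME1|BR1|rd0|wr2
(2) want 1×ALU +2rd +1wr — RD_PORT → AL2|MU0|ME1|BR1|rd0|wr2
(3) want 1×MUL +2rd +1wr — FU → AL2|MU0|ME1|BR1|rd0|wr2
(4) want 1×MUL +2rd +1wr — FU → AL2|MU0|ME1|BR1|rd0|wr2
(5) want 1×ALU +2rd +1wr — RD_PORT → AL2|MU0|ME1|BR1|rd0|wr2
(6) want 1×MUL +2rd +1wr — FU → AL2|MU0|ME1|BR1|rd0|wr2
(7) want 1×MEM +2rd +0wr — RD_PORT → AL2|MU0|ME1|BR1|rd0|wr2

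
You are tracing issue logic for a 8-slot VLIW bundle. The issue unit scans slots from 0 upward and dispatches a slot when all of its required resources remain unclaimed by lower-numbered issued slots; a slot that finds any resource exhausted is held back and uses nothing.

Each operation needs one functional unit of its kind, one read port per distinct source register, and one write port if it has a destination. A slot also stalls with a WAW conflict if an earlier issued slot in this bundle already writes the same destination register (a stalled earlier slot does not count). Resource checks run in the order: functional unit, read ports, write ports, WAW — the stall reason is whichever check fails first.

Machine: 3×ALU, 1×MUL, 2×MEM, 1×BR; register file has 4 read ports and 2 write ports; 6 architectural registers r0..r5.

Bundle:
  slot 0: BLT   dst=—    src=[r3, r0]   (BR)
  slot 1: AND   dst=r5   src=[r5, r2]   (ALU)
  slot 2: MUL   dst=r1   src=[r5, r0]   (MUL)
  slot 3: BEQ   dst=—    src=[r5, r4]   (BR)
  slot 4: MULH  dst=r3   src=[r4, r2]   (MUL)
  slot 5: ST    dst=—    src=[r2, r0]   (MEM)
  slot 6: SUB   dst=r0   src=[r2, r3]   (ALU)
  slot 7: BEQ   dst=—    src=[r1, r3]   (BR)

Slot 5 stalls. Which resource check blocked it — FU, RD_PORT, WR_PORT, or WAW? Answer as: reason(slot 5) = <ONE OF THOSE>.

reason(slot 5) = RD_PORT

[0] BR needs rd=2 wr=0: ok; after: ALU=3 MUL=1 MEM=2 BR=0, R=2, W=2
[1] ALU needs rd=2 wr=1: ok; after: ALU=2 MUL=1 MEM=2 BR=0, R=0, W=1
[2] MUL needs rd=2 wr=1: RD_PORT; after: ALU=2 MUL=1 MEM=2 BR=0, R=0, W=1
[3] BR needs rd=2 wr=0: FU; after: ALU=2 MUL=1 MEM=2 BR=0, R=0, W=1
[4] MUL needs rd=2 wr=1: RD_PORT; after: ALU=2 MUL=1 MEM=2 BR=0, R=0, W=1
[5] MEM needs rd=2 wr=0: RD_PORT; after: ALU=2 MUL=1 MEM=2 BR=0, R=0, W=1
[6] ALU needs rd=2 wr=1: RD_PORT; after: ALU=2 MUL=1 MEM=2 BR=0, R=0, W=1
[7] BR needs rd=2 wr=0: FU; after: ALU=2 MUL=1 MEM=2 BR=0, R=0, W=1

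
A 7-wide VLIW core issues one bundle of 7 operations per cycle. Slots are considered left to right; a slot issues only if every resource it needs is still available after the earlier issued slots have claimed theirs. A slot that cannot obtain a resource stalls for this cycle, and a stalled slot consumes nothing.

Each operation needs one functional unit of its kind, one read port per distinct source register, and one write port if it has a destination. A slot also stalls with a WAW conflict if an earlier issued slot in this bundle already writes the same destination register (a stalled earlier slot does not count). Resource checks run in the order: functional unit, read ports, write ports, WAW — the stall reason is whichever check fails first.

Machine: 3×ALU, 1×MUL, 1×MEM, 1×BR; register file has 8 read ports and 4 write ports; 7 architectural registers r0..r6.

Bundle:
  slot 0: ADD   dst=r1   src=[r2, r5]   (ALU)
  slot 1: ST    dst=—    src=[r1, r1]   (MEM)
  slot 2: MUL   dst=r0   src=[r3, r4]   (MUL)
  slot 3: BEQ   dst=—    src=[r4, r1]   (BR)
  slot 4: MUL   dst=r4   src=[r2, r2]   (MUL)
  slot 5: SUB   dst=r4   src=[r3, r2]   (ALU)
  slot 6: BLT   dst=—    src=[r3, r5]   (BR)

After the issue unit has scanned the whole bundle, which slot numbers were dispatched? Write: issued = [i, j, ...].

issued = [0, 1, 2, 3]

[0] ALU needs rd=2 wr=1: ok; after: ALU=2 MUL=1 MEM=1 BR=1, R=6, W=3
[1] MEM needs rd=1 wr=0: ok; after: ALU=2 MUL=1 MEM=0 BR=1, R=5, W=3
[2] MUL needs rd=2 wr=1: ok; after: ALU=2 MUL=0 MEM=0 BR=1, R=3, W=2
[3] BR needs rd=2 wr=0: ok; after: ALU=2 MUL=0 MEM=0 BR=0, R=1, W=2
[4] MUL needs rd=1 wr=1: FU; after: ALU=2 MUL=0 MEM=0 BR=0, R=1, W=2
[5] ALU needs rd=2 wr=1: RD_PORT; after: ALU=2 MUL=0 MEM=0 BR=0, R=1, W=2
[6] BR needs rd=2 wr=0: FU; after: ALU=2 MUL=0 MEM=0 BR=0, R=1, W=2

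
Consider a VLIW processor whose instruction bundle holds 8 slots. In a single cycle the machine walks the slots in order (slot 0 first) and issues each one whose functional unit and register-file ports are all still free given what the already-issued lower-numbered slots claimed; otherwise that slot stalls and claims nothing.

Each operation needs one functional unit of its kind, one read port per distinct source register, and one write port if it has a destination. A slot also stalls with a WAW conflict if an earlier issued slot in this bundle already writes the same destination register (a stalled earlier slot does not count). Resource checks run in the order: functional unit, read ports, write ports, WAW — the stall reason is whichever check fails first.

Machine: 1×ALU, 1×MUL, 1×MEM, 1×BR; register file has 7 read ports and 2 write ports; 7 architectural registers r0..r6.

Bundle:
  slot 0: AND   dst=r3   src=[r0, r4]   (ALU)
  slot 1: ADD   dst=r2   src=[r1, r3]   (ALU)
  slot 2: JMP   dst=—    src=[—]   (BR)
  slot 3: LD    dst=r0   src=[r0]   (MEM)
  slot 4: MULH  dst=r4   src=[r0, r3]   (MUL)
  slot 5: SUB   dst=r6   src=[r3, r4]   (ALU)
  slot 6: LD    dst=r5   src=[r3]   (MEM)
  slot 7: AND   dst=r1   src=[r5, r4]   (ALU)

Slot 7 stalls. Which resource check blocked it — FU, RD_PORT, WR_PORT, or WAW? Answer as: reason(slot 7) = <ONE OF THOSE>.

reason(slot 7) = FU

slot 0 (ALU): ISSUE — free A0,Mu1,Ld1,B1 rp5 wp1
slot 1 (ALU): stall FU — free A0,Mu1,Ld1,B1 rp5 wp1
slot 2 (BR): ISSUE — free A0,Mu1,Ld1,B0 rp5 wp1
slot 3 (MEM): ISSUE — free A0,Mu1,Ld0,B0 rp4 wp0
slot 4 (MUL): stall WR_PORT — free A0,Mu1,Ld0,B0 rp4 wp0
slot 5 (ALU): stall FU — free A0,Mu1,Ld0,B0 rp4 wp0
slot 6 (MEM): stall FU — free A0,Mu1,Ld0,B0 rp4 wp0
slot 7 (ALU): stall FU — free A0,Mu1,Ld0,B0 rp4 wp0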